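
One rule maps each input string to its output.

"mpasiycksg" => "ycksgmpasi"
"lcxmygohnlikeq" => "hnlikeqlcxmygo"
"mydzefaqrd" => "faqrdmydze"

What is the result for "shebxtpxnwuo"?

pxnwuoshebxt

The pattern: swap the front and back halves of the string.
"shebxtpxnwuo" → "pxnwuoshebxt".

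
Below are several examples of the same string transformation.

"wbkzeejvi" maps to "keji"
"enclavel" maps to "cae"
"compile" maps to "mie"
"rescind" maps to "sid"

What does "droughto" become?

In each case the input is transformed by: delete the first 2 characters, then keep every other character starting from the first (positions 1st, 3rd, 5th, ...).
Applying both steps to "droughto": "oughto", then "ogt".

ogt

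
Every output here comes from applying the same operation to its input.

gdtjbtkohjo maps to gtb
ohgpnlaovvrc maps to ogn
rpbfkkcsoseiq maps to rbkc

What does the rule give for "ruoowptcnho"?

Rule — keep every other character starting from the first (positions 1st, 3rd, 5th, ...), then delete the last 3 characters.
For "ruoowptcnho", step one produces "rowtno"; step two turns that into "row".

row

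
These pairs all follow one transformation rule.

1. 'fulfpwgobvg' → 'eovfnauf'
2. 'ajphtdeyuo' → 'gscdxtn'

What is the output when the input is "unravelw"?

zudkv

The transformation: shift every letter 1 place backward in the alphabet (wrapping around), then delete the first 3 characters.
Doing the same to "unravelw": "zudkv".
(Check on "fulfpwgobvg": → "etkeovfnauf" → "eovfnauf" ✓)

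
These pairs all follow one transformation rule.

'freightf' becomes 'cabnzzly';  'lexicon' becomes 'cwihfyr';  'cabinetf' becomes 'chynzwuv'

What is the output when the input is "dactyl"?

nsfxuw

The transformation: move the first 3 characters to the end (rotate left by 3), then shift every letter 6 places backward in the alphabet (wrapping around).
Starting from "dactyl": after the first operation, "tyldac"; after the second, "nsfxuw".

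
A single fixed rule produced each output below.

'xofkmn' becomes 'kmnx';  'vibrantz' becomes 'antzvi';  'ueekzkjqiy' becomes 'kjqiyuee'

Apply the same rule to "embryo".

ryoe

What's happening: swap the front and back halves of the string, then delete the last 2 characters.
Working it through for "embryo": intermediate "ryoemb", final "ryoe".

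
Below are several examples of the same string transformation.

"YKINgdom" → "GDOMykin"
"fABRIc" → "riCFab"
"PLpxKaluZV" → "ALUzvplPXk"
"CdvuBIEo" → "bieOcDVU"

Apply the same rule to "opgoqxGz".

The rule is to flip the case of every letter, then swap the front and back halves of the string.
On "opgoqxGz" that produces "QXgZOPGO".
(Check on "CdvuBIEo": → "cDVUbieO" → "bieOcDVU" ✓)

QXgZOPGO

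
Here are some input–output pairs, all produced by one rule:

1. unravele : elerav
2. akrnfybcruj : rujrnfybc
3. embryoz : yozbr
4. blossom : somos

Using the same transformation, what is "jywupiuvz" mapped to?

uvzwupi

The pattern: delete the first 2 characters, then move the last 3 characters to the front (rotate right by 3).
Starting from "jywupiuvz": after the first operation, "wupiuvz"; after the second, "uvzwupi".
(Check on "embryoz": → "bryoz" → "yozbr" ✓)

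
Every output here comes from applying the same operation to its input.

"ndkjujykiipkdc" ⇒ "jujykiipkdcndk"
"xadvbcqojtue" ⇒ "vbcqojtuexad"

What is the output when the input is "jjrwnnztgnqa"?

wnnztgnqajjr

The transformation: move the first 3 characters to the end (rotate left by 3).
"jjrwnnztgnqa" → "wnnztgnqajjr".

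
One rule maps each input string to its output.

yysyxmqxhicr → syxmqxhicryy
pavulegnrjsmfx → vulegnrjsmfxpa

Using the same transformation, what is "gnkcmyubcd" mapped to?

kcmyubcdgn

In each case the input is transformed by: move the first 2 characters to the end (rotate left by 2).
For "gnkcmyubcd" the result is "kcmyubcdgn".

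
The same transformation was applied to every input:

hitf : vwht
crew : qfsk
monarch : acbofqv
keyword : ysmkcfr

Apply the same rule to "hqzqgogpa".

veneucudo

The transformation: shift every letter 12 places backward in the alphabet (wrapping around).
So "hqzqgogpa" becomes "veneucudo".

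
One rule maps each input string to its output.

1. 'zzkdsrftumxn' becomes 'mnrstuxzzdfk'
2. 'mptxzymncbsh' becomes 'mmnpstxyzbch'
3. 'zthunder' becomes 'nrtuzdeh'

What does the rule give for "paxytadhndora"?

Looking at the pairs, the operation is to sort the characters into alphabetical order, then move the first 3 characters to the end (rotate left by 3).
"paxytadhndora" → "aaaddhnoprtxy" → "ddhnoprtxyaaa".

ddhnoprtxyaaa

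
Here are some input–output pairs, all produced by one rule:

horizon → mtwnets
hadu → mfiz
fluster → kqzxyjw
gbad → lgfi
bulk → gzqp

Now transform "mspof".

What's happening: shift every letter 5 places forward in the alphabet (wrapping around).
"mspof" → "rxutk".

rxutk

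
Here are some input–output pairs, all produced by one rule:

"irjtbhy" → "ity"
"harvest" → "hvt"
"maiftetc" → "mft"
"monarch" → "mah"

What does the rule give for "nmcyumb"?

nyb

Rule — keep one character in every 3, starting at position 1 (positions 1st, 4th, 7th, ...).
For "nmcyumb" the result is "nyb".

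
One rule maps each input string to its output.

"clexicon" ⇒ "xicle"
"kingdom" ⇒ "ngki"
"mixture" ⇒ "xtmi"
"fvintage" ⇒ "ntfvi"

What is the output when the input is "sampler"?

The transformation: delete the last 3 characters, then move the last 2 characters to the front (rotate right by 2).
On "sampler": the first step gives "samp", and the second then gives "mpsa".

mpsa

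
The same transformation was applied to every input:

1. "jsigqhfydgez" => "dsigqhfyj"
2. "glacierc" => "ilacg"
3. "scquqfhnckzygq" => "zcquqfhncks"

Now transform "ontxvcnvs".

The pattern: delete the last 3 characters, then swap the first and last characters.
Applying that to "ontxvcnvs" gives "cntxvo".

cntxvo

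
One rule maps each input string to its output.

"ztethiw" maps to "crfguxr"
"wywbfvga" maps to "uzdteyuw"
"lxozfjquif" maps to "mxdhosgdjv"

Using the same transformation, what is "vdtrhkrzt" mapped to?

rpfipxrtb

The transformation: shift every letter 2 places backward in the alphabet (wrapping around), then move the first 2 characters to the end (rotate left by 2).
"vdtrhkrzt" → "rpfipxrtb".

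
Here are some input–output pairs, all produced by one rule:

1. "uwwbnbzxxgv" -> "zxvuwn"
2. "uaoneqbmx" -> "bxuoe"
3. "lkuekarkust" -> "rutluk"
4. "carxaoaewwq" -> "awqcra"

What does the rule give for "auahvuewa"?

eaaav

Each output is the input with this applied: keep every other character starting from the first (positions 1st, 3rd, 5th, ...), then move the first 3 characters to the end (rotate left by 3).
Working it through for "auahvuewa": intermediate "aavea", final "eaaav".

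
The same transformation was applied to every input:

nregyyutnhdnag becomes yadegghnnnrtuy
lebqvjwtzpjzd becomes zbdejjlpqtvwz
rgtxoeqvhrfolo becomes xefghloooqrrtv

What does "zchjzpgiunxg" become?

zcgghijnpuxz

Rule — sort the characters into alphabetical order, then move the last character to the front.
Working it through for "zchjzpgiunxg": intermediate "cgghijnpuxzz", final "zcgghijnpuxz".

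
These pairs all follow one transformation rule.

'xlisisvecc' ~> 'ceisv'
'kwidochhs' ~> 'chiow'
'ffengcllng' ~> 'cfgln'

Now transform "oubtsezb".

besu

The pattern: sort the characters into alphabetical order, then keep every other character starting from the first (positions 1st, 3rd, 5th, ...).
Working it through for "oubtsezb": intermediate "bbeostuz", final "besu".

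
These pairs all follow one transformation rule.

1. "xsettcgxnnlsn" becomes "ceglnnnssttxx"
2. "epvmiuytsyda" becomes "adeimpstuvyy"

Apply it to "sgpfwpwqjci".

The pattern: sort the characters into alphabetical order.
"sgpfwpwqjci" → "cfgijppqsww".

cfgijppqsww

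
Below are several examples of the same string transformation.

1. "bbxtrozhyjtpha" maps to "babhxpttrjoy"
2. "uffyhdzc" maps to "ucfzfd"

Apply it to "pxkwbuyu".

puxyku

Each output is the input with this applied: take characters alternately from the front and the back (1st, last, 2nd, 2nd-last, ...), then delete the last 2 characters.
On "pxkwbuyu": the first step gives "puxykuwb", and the second then gives "puxyku".
(Check on "bbxtrozhyjtpha": → "babhxpttrjoyzh" → "babhxpttrjoy" ✓)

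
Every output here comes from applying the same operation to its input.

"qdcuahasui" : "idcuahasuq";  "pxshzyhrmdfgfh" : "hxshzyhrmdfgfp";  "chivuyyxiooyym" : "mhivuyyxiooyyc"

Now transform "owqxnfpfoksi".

iwqxnfpfokso

The pattern: swap the first and last characters.
Doing the same to "owqxnfpfoksi": "iwqxnfpfokso".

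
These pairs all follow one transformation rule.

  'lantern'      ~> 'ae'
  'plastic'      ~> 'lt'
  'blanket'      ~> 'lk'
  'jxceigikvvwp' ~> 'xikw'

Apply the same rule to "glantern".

ltn

Looking at the pairs, the operation is to keep one character in every 3, starting at position 2 (positions 2nd, 5th, 8th, ...).
"glantern" → "ltn".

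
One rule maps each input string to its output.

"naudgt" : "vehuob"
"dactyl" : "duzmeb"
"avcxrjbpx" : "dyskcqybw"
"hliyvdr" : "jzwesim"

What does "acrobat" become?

spcbubd

What's happening: move the first 2 characters to the end (rotate left by 2), then shift every letter 1 place forward in the alphabet (wrapping around).
So "acrobat" becomes "spcbubd".
(Check on "avcxrjbpx": → "cxrjbpxav" → "dyskcqybw" ✓)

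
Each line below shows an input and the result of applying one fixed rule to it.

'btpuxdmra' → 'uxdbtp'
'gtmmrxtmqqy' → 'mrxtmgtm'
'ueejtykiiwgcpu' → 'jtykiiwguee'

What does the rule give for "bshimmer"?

Rule — delete the last 3 characters, then move the first 3 characters to the end (rotate left by 3).
Working it through for "bshimmer": intermediate "bshim", final "imbsh".

imbsh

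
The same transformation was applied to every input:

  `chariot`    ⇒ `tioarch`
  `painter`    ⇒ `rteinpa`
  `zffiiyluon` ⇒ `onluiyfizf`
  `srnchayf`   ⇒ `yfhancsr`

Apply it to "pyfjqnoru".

uorqnfjpy

In each case the input is transformed by: swap each adjacent pair of characters (1↔2, 3↔4, ...), then reverse the string.
Applying both steps to "pyfjqnoru": "ypjfnqrou", then "uorqnfjpy".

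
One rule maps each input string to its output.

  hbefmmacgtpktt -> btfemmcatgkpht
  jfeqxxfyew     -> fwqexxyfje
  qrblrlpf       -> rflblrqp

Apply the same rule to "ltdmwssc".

tcmdswls

The transformation: swap the first and last characters, then swap each adjacent pair of characters (1↔2, 3↔4, ...).
On "ltdmwssc": the first step gives "ctdmwssl", and the second then gives "tcmdswls".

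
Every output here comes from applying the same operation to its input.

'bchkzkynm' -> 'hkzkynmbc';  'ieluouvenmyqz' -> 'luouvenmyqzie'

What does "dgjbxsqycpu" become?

What's happening: move the first 2 characters to the end (rotate left by 2).
For "dgjbxsqycpu" the result is "jbxsqycpudg".

jbxsqycpudg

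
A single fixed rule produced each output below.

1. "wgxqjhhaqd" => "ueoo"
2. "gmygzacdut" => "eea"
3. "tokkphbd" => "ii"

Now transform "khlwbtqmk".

Looking at the pairs, the operation is to shift every letter 2 places backward in the alphabet (wrapping around), then keep only the vowels.
Working it through for "khlwbtqmk": intermediate "ifjuzroki", final "iuoi".

iuoi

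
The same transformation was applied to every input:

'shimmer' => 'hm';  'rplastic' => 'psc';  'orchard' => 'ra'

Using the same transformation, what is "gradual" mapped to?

The transformation: keep one character in every 3, starting at position 2 (positions 2nd, 5th, 8th, ...).
On "gradual" that produces "ru".

ru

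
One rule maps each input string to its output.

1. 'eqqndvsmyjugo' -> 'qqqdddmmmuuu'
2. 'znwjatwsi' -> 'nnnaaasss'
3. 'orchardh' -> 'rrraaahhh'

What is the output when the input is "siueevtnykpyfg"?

Looking at the pairs, the operation is to keep one character in every 3, starting at position 2 (positions 2nd, 5th, 8th, ...), then repeat every character 3 times.
So "siueevtnykpyfg" becomes "iiieeennnpppggg".

iiieeennnpppggg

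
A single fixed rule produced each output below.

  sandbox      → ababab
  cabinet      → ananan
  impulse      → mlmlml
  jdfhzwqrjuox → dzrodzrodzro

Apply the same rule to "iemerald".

erderderd

The transformation: keep one character in every 3, starting at position 2 (positions 2nd, 5th, 8th, ...), then write the whole string 3 times in a row.
Doing the same to "iemerald": "erderderd".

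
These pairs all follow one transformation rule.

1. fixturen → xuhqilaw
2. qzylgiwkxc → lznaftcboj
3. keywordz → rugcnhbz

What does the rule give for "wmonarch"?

dufkzprq

In each case the input is transformed by: swap the front and back halves of the string, then shift every letter 3 places forward in the alphabet (wrapping around).
For "wmonarch", step one produces "archwmon"; step two turns that into "dufkzprq".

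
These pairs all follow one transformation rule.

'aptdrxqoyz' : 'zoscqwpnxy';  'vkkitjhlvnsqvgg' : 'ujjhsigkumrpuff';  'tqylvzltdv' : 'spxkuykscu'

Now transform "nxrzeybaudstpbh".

The transformation: shift every letter 1 place backward in the alphabet (wrapping around).
So "nxrzeybaudstpbh" becomes "mwqydxaztcrsoag".

mwqydxaztcrsoag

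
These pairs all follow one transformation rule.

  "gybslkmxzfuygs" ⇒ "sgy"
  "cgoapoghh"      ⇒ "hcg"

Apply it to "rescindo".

ore

The rule is to move the first 2 characters to the end (rotate left by 2), then keep only the last 3 characters.
Starting from "rescindo": after the first operation, "scindore"; after the second, "ore".
(Check on "gybslkmxzfuygs": → "bslkmxzfuygsgy" → "sgy" ✓)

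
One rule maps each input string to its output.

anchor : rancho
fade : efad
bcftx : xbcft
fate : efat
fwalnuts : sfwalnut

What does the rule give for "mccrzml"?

The rule is to move the last character to the front.
Applying that to "mccrzml" gives "lmccrzm".

lmccrzm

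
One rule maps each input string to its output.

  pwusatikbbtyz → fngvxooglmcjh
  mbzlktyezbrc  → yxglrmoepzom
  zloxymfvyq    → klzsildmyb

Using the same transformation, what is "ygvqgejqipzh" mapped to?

dtrwdvcmulti

Looking at the pairs, the operation is to shift every letter 13 places forward in the alphabet (wrapping around) — i.e. ROT13, then move the first 3 characters to the end (rotate left by 3).
"ygvqgejqipzh" → "ltidtrwdvcmu" → "dtrwdvcmulti".
(Check on "mbzlktyezbrc": → "zomyxglrmoep" → "yxglrmoepzom" ✓)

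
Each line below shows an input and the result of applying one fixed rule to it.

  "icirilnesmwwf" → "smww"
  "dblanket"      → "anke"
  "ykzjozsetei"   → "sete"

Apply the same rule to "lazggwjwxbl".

jwxb

The rule is to move the last character to the front, then keep only the last 4 characters.
"lazggwjwxbl" → "llazggwjwxb" → "jwxb".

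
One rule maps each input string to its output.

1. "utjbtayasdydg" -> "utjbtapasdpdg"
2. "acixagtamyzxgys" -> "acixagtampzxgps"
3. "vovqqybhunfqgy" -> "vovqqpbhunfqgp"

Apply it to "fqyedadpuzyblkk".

Each output is the input with this applied: replace every "y" with "p".
"fqyedadpuzyblkk" → "fqpedadpuzpblkk".

fqpedadpuzpblkk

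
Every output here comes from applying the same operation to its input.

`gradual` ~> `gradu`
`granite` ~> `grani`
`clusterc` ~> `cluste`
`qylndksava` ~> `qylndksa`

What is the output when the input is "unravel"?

unrav

Each output is the input with this applied: delete the last 2 characters.
On "unravel" that produces "unrav".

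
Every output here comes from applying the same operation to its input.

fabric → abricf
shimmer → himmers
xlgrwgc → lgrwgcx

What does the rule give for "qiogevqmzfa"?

The rule is to move the first character to the end.
For "qiogevqmzfa" the result is "iogevqmzfaq".

iogevqmzfaq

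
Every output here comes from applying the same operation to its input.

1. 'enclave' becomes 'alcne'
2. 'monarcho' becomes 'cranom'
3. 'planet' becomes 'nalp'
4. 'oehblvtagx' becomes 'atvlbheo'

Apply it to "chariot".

irahc

The transformation: delete the last 2 characters, then reverse the string.
Starting from "chariot": after the first operation, "chari"; after the second, "irahc".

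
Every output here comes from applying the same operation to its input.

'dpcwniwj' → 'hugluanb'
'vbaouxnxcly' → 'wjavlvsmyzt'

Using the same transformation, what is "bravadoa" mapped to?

What's happening: reverse the string, then shift every letter 2 places backward in the alphabet (wrapping around).
Applying both steps to "bravadoa": "aodavarb", then "ymbytypz".

ymbytypz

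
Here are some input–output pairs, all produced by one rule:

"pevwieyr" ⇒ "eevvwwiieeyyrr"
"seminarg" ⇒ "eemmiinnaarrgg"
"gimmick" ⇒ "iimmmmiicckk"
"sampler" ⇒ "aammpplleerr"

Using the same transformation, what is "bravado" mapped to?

Looking at the pairs, the operation is to delete the first character, then double every character.
Working it through for "bravado": intermediate "ravado", final "rraavvaaddoo".

rraavvaaddoo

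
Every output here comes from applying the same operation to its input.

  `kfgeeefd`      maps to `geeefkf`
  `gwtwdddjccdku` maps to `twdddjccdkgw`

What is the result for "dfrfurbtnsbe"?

Each output is the input with this applied: delete the last character, then move the first 2 characters to the end (rotate left by 2).
Starting from "dfrfurbtnsbe": after the first operation, "dfrfurbtnsb"; after the second, "rfurbtnsbdf".

rfurbtnsbdf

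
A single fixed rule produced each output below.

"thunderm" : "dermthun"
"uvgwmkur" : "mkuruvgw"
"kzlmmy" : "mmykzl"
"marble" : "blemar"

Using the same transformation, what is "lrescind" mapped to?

cindlres

Looking at the pairs, the operation is to swap the front and back halves of the string.
"lrescind" → "cindlres".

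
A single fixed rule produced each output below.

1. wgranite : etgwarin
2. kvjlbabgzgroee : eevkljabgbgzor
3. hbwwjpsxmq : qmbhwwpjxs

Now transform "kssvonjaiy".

The pattern: move the last 2 characters to the front (rotate right by 2), then swap each adjacent pair of characters (1↔2, 3↔4, ...).
For "kssvonjaiy", step one produces "iykssvonja"; step two turns that into "yiskvsnoaj".

yiskvsnoaj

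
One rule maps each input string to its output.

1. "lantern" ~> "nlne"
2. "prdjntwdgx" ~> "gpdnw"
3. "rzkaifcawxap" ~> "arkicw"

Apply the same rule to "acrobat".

tarb

Rule — keep every other character starting from the first (positions 1st, 3rd, 5th, ...), then move the last character to the front.
Working it through for "acrobat": intermediate "arbt", final "tarb".
(Check on "rzkaifcawxap": → "rkicwa" → "arkicw" ✓)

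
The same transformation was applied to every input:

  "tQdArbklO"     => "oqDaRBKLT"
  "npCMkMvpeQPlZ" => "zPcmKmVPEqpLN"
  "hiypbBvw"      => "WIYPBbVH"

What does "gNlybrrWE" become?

enLYBRRwG

What's happening: swap the first and last characters, then flip the case of every letter.
On "gNlybrrWE": the first step gives "ENlybrrWg", and the second then gives "enLYBRRwG".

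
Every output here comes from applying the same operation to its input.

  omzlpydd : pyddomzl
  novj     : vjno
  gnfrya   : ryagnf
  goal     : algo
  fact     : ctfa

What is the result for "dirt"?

What's happening: swap the front and back halves of the string.
So "dirt" becomes "rtdi".

rtdi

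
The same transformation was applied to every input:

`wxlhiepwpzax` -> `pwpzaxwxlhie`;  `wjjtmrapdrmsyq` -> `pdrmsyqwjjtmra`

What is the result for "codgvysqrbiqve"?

In each case the input is transformed by: swap the front and back halves of the string.
Doing the same to "codgvysqrbiqve": "qrbiqvecodgvys".

qrbiqvecodgvys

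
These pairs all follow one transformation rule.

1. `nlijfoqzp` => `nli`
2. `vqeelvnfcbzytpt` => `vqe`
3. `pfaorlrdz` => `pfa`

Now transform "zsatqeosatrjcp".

The pattern: keep only the first 3 characters.
Applying that to "zsatqeosatrjcp" gives "zsa".

zsa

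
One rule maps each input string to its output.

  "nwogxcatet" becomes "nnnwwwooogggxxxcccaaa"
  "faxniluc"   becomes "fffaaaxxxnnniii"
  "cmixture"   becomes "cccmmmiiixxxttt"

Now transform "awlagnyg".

aaawwwlllaaaggg

In each case the input is transformed by: delete the last 3 characters, then repeat every character 3 times.
Applying that to "awlagnyg" gives "aaawwwlllaaaggg".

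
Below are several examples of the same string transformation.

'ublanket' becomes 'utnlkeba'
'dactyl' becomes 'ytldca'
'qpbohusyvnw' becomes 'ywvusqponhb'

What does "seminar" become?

srnmiea

Each output is the input with this applied: sort the characters into reverse alphabetical order.
Applying that to "seminar" gives "srnmiea".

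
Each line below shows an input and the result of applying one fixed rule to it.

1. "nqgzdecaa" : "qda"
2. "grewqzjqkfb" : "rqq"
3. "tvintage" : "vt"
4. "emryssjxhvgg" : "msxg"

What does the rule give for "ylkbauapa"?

Looking at the pairs, the operation is to delete the last character, then keep one character in every 3, starting at position 2 (positions 2nd, 5th, 8th, ...).
Starting from "ylkbauapa": after the first operation, "ylkbauap"; after the second, "lap".

lap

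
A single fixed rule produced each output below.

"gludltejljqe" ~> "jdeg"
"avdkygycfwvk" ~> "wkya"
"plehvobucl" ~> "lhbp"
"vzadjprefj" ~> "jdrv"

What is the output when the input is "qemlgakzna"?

What's happening: keep one character in every 3, starting at position 1 (positions 1st, 4th, 7th, ...), then swap the first and last characters.
Applying that to "qemlgakzna" gives "alkq".

alkq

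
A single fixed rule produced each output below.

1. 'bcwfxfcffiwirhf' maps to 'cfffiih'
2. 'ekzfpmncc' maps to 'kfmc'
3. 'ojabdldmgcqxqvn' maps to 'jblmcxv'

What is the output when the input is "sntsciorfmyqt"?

The transformation: keep every other character starting from the second (positions 2nd, 4th, 6th, ...).
"sntsciorfmyqt" → "nsirmq".

nsirmq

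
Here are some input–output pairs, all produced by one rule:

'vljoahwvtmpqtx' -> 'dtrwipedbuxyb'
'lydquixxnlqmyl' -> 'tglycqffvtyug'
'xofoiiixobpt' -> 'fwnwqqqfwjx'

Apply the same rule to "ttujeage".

bbcrmio

The transformation: delete the last character, then shift every letter 8 places forward in the alphabet (wrapping around).
Starting from "ttujeage": after the first operation, "ttujeag"; after the second, "bbcrmio".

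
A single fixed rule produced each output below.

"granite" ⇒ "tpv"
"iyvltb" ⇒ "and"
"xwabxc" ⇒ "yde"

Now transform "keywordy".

The rule is to shift every letter 2 places forward in the alphabet (wrapping around), then keep every other character starting from the second (positions 2nd, 4th, 6th, ...).
Applying both steps to "keywordy": "mgayqtfa", then "gyta".

gyta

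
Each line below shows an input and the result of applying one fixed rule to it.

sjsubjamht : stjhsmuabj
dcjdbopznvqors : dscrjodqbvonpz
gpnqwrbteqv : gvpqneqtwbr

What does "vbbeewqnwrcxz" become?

Looking at the pairs, the operation is to take characters alternately from the front and the back (1st, last, 2nd, 2nd-last, ...).
So "vbbeewqnwrcxz" becomes "vzbxbcerewwnq".

vzbxbcerewwnq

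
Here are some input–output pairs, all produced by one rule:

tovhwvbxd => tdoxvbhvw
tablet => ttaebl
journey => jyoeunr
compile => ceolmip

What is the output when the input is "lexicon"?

lneoxci

The rule is to take characters alternately from the front and the back (1st, last, 2nd, 2nd-last, ...).
Doing the same to "lexicon": "lneoxci".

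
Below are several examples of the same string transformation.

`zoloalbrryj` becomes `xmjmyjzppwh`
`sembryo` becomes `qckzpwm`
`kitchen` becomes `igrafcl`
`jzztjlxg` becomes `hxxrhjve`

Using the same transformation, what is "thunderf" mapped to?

Looking at the pairs, the operation is to shift every letter 2 places backward in the alphabet (wrapping around).
On "thunderf" that produces "rfslbcpd".

rfslbcpd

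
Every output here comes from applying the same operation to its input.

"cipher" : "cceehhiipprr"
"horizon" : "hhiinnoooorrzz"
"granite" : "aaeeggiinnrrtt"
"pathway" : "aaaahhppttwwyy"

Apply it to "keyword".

ddeekkoorrwwyy

The transformation: double every character, then sort the characters into alphabetical order.
"keyword" → "kkeeyywwoorrdd" → "ddeekkoorrwwyy".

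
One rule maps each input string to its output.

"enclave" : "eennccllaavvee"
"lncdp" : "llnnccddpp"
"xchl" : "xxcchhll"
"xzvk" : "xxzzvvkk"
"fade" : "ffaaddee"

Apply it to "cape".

Each output is the input with this applied: double every character.
Doing the same to "cape": "ccaappee".

ccaappee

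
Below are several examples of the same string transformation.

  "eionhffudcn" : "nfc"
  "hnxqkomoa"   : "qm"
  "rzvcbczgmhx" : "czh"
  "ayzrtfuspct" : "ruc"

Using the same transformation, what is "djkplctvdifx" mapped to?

pti

The transformation: delete the first 2 characters, then keep one character in every 3, starting at position 2 (positions 2nd, 5th, 8th, ...).
"djkplctvdifx" → "kplctvdifx" → "pti".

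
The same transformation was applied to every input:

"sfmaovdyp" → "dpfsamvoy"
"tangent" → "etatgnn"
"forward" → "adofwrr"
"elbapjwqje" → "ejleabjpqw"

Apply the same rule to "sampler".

lraspme

Rule — swap each adjacent pair of characters (1↔2, 3↔4, ...), then move the last 2 characters to the front (rotate right by 2).
Starting from "sampler": after the first operation, "aspmelr"; after the second, "lraspme".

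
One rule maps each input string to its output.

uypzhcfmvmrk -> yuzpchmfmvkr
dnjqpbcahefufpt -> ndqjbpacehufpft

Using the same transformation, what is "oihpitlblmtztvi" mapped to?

iophtiblmlztvti

In each case the input is transformed by: swap each adjacent pair of characters (1↔2, 3↔4, ...).
So "oihpitlblmtztvi" becomes "iophtiblmlztvti".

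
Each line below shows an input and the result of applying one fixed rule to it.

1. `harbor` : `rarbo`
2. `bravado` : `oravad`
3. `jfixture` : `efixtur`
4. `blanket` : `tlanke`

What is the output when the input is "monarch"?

The pattern: swap the first and last characters, then delete the last character.
Working it through for "monarch": intermediate "honarcm", final "honarc".

honarc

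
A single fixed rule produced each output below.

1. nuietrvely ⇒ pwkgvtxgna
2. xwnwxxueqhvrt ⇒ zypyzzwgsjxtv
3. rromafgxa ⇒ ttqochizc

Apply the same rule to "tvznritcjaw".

Looking at the pairs, the operation is to shift every letter 2 places forward in the alphabet (wrapping around).
Doing the same to "tvznritcjaw": "vxbptkvelcy".

vxbptkvelcy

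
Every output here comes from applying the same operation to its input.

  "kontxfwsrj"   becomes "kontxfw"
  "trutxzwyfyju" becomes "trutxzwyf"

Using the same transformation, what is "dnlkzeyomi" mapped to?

dnlkzey

Rule — delete the last 3 characters.
Applying that to "dnlkzeyomi" gives "dnlkzey".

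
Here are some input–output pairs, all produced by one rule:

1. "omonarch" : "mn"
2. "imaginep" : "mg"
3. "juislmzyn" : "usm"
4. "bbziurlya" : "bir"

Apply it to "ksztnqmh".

st

The rule is to delete the last 3 characters, then keep every other character starting from the second (positions 2nd, 4th, 6th, ...).
Starting from "ksztnqmh": after the first operation, "ksztn"; after the second, "st".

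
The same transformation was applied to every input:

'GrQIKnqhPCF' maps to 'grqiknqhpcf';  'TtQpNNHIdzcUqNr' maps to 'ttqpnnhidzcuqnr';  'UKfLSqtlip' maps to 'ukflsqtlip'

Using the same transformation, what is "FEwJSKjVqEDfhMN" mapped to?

fewjskjvqedfhmn

In each case the input is transformed by: convert every letter to lowercase.
On "FEwJSKjVqEDfhMN" that produces "fewjskjvqedfhmn".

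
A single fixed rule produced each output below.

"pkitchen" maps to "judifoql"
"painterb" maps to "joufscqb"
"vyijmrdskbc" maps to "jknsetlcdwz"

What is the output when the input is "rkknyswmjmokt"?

loztxnknplusl

Looking at the pairs, the operation is to move the first 2 characters to the end (rotate left by 2), then shift every letter 1 place forward in the alphabet (wrapping around).
Starting from "rkknyswmjmokt": after the first operation, "knyswmjmoktrk"; after the second, "loztxnknplusl".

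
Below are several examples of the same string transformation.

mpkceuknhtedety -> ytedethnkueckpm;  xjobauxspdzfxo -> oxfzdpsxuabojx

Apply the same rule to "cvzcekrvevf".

In each case the input is transformed by: reverse the string.
Doing the same to "cvzcekrvevf": "fvevrkeczvc".

fvevrkeczvc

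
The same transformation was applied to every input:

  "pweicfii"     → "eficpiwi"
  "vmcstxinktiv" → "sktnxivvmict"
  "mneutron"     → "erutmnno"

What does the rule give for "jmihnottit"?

In each case the input is transformed by: take characters alternately from the front and the back (1st, last, 2nd, 2nd-last, ...), then swap the front and back halves of the string.
"jmihnottit" → "jtmiithtno" → "thtnojtmii".

thtnojtmii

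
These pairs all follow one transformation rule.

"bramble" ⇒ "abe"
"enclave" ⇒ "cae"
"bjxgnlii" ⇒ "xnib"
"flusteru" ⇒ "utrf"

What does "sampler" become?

In each case the input is transformed by: move the first character to the end, then keep every other character starting from the second (positions 2nd, 4th, 6th, ...).
Starting from "sampler": after the first operation, "amplers"; after the second, "mlr".

mlr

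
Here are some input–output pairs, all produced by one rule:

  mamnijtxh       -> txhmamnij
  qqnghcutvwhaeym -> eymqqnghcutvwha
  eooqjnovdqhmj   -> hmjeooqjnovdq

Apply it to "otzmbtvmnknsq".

Each output is the input with this applied: move the last 3 characters to the front (rotate right by 3).
So "otzmbtvmnknsq" becomes "nsqotzmbtvmnk".

nsqotzmbtvmnk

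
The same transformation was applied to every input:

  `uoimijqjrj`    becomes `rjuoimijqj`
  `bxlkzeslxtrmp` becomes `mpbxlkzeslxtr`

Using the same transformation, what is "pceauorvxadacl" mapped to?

clpceauorvxada

In each case the input is transformed by: move the last 2 characters to the front (rotate right by 2).
On "pceauorvxadacl" that produces "clpceauorvxada".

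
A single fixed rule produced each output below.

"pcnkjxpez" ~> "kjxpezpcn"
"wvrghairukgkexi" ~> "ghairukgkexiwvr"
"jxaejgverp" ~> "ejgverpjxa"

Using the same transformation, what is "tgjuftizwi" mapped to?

The transformation: move the first 3 characters to the end (rotate left by 3).
Doing the same to "tgjuftizwi": "uftizwitgj".

uftizwitgj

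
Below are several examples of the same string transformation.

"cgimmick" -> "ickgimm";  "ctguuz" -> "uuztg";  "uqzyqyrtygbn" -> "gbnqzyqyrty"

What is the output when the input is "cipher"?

The rule is to delete the first character, then move the last 3 characters to the front (rotate right by 3).
On "cipher": the first step gives "ipher", and the second then gives "herip".
(Check on "uqzyqyrtygbn": → "qzyqyrtygbn" → "gbnqzyqyrty" ✓)

herip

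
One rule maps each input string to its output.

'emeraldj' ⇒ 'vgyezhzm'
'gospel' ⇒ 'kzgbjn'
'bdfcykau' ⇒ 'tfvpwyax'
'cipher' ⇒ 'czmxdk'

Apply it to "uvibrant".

mviopqdw

What's happening: swap the front and back halves of the string, then shift every letter 5 places backward in the alphabet (wrapping around).
Applying both steps to "uvibrant": "rantuvib", then "mviopqdw".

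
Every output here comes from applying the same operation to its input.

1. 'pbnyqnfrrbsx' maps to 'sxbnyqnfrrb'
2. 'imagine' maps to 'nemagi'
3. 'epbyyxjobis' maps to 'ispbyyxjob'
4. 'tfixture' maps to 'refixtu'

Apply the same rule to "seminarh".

In each case the input is transformed by: delete the first character, then move the last 2 characters to the front (rotate right by 2).
On "seminarh": the first step gives "eminarh", and the second then gives "rhemina".

rhemina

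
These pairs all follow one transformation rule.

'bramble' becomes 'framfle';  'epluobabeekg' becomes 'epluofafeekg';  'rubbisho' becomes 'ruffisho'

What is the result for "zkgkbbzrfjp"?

zkgkffzrfjp

In each case the input is transformed by: replace every "b" with "f".
Applying that to "zkgkbbzrfjp" gives "zkgkffzrfjp".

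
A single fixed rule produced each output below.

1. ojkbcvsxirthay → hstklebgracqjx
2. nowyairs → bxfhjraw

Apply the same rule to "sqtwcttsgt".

The rule is to swap the first and last characters, then shift every letter 9 places forward in the alphabet (wrapping around).
Applying that to "sqtwcttsgt" gives "czcflccbpb".

czcflccbpb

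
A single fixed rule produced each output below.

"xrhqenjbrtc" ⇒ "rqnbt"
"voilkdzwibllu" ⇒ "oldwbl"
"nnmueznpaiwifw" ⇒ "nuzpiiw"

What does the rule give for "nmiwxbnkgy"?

mwbky

Looking at the pairs, the operation is to keep every other character starting from the second (positions 2nd, 4th, 6th, ...).
Applying that to "nmiwxbnkgy" gives "mwbky".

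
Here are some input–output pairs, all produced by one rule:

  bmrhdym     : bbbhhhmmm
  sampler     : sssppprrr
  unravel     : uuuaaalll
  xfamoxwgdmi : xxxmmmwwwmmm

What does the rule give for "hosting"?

The pattern: keep one character in every 3, starting at position 1 (positions 1st, 4th, 7th, ...), then repeat every character 3 times.
"hosting" → "htg" → "hhhtttggg".
(Check on "bmrhdym": → "bhm" → "bbbhhhmmm" ✓)

hhhtttggg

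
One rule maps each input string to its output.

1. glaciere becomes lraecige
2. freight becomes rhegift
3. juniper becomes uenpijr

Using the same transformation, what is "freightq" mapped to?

Rule — take characters alternately from the front and the back (1st, last, 2nd, 2nd-last, ...), then move the first 2 characters to the end (rotate left by 2).
"freightq" → "fqrtehig" → "rtehigfq".
(Check on "freight": → "ftrhegi" → "rhegift" ✓)

rtehigfq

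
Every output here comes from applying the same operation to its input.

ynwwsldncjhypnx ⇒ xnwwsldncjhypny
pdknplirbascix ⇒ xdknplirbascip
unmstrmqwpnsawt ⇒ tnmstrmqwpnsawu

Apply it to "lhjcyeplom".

mhjcyeplol

What's happening: swap the first and last characters.
Doing the same to "lhjcyeplom": "mhjcyeplol".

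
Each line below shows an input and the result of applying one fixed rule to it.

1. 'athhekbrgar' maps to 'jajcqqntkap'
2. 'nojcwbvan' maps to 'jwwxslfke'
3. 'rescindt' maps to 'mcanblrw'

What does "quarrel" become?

nuzdjaa

The rule is to shift every letter 9 places forward in the alphabet (wrapping around), then move the last 2 characters to the front (rotate right by 2).
Applying both steps to "quarrel": "zdjaanu", then "nuzdjaa".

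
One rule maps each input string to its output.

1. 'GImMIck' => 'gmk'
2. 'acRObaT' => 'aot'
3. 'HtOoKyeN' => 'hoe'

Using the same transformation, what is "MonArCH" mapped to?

mah

The rule is to keep one character in every 3, starting at position 1 (positions 1st, 4th, 7th, ...), then convert every letter to lowercase.
Working it through for "MonArCH": intermediate "MAH", final "mah".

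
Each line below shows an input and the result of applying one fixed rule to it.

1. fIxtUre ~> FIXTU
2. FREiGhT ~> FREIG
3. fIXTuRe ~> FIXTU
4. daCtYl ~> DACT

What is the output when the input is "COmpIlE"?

In each case the input is transformed by: delete the last 2 characters, then convert every letter to uppercase.
Starting from "COmpIlE": after the first operation, "COmpI"; after the second, "COMPI".

COMPI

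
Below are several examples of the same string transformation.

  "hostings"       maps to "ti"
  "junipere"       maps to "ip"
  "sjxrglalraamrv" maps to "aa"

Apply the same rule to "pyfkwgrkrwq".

Rule — delete the last 3 characters, then keep only the last 2 characters.
Working it through for "pyfkwgrkrwq": intermediate "pyfkwgrk", final "rk".

rk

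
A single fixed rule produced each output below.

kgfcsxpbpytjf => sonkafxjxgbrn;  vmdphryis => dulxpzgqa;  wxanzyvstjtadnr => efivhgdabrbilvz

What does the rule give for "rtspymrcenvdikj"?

The pattern: shift every letter 8 places forward in the alphabet (wrapping around).
"rtspymrcenvdikj" → "zbaxguzkmvdlqsr".

zbaxguzkmvdlqsr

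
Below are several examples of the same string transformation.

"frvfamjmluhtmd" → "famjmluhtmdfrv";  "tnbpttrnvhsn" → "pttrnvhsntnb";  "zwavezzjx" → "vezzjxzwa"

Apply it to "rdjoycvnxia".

The rule is to move the first 3 characters to the end (rotate left by 3).
On "rdjoycvnxia" that produces "oycvnxiardj".

oycvnxiardj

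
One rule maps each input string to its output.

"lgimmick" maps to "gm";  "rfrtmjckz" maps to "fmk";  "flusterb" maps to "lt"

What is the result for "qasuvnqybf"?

avy

The pattern: delete the last character, then keep one character in every 3, starting at position 2 (positions 2nd, 5th, 8th, ...).
Working it through for "qasuvnqybf": intermediate "qasuvnqyb", final "avy".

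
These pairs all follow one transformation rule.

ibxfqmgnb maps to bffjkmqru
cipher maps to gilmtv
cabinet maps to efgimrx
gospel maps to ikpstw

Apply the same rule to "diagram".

What's happening: shift every letter 4 places forward in the alphabet (wrapping around), then sort the characters into alphabetical order.
For "diagram", step one produces "hmekveq"; step two turns that into "eehkmqv".

eehkmqv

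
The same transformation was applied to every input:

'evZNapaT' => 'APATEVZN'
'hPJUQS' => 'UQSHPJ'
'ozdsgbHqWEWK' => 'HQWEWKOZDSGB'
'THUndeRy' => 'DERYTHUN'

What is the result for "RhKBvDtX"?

In each case the input is transformed by: swap the front and back halves of the string, then convert every letter to uppercase.
"RhKBvDtX" → "VDTXRHKB".

VDTXRHKB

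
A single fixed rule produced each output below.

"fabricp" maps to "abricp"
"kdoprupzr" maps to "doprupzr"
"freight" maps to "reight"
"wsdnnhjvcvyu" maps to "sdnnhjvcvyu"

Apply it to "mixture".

The transformation: delete the first character.
Doing the same to "mixture": "ixture".

ixture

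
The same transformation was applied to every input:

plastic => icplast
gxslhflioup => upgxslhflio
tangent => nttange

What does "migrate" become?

The pattern: move the last 2 characters to the front (rotate right by 2).
Applying that to "migrate" gives "temigra".

temigra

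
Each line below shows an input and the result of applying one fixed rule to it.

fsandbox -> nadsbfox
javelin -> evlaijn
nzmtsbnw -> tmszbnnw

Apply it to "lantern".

What's happening: move the first 3 characters to the end (rotate left by 3), then take characters alternately from the front and the back (1st, last, 2nd, 2nd-last, ...).
"lantern" → "ternlan" → "tnearln".
(Check on "nzmtsbnw": → "tsbnwnzm" → "tmszbnnw" ✓)

tnearln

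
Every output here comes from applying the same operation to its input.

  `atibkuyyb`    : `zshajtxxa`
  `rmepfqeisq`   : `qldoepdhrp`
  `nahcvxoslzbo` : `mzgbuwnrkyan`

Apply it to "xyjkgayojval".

The transformation: shift every letter 1 place backward in the alphabet (wrapping around).
So "xyjkgayojval" becomes "wxijfzxniuzk".

wxijfzxniuzk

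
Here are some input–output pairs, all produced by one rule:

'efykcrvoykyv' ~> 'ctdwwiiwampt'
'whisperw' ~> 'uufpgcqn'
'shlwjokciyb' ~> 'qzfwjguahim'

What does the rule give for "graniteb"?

What's happening: shift every letter 2 places backward in the alphabet (wrapping around), then take characters alternately from the front and the back (1st, last, 2nd, 2nd-last, ...).
"graniteb" → "epylgrcz" → "ezpcyrlg".

ezpcyrlg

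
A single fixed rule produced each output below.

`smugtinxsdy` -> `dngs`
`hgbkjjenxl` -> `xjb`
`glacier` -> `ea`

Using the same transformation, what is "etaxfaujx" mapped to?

Rule — reverse the string, then keep one character in every 3, starting at position 2 (positions 2nd, 5th, 8th, ...).
For "etaxfaujx", step one produces "xjuafxate"; step two turns that into "jft".
(Check on "smugtinxsdy": → "ydsxnitgums" → "dngs" ✓)

jft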